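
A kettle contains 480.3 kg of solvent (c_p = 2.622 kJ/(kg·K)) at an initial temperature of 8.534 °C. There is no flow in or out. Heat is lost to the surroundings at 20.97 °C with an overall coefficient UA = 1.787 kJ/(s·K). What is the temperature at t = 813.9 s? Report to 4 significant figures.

Lumped-capacitance energy balance: M c_p dT/dt = UA(T_amb − T).
dT/dt = (T_ss − T)/τ with T_ss = T_amb = 20.9700 °C, τ = M c_p/UA = 480.3·2.622/1.787 = 704.727 s.
This is linear first-order; T(t) = T_ss + (T₀ − T_ss) e^(−t/τ).
T(813.9) = 20.9700 + (-12.4360)·0.315084 = 17.0516 °C.

17.05 °C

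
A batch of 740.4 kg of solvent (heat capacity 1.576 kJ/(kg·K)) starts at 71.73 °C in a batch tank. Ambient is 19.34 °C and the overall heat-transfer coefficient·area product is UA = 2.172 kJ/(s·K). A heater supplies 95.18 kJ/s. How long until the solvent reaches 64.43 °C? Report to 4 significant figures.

1026 s

M c_p dT/dt = −UA(T − T_amb) + Q̇.
τ = M c_p/UA = 537.233 s; T_ss = T_amb + Q̇/UA = 19.34 + 95.18/2.172 = 63.1614 °C.
T(t) = T_ss + (T₀ − T_ss)e^(−t/τ); set T = 64.43:
t = −τ ln[(T − T_ss)/(T₀ − T_ss)] = −537.233 · ln(0.148056) = 1026.20 s.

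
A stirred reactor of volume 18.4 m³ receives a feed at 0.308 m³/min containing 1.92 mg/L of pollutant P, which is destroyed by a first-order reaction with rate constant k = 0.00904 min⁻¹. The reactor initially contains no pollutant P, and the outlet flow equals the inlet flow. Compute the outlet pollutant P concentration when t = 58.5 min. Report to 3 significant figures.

V dC/dt = Q(C_in − C) − k V C.
dC/dt = (Q/V) C_in − (Q/V + k) C; effective rate a = Q/V + k = 0.016739 + 0.00904 = 0.025779 min⁻¹.
C_ss = Q C_in/(Q + kV) = 1.2467 mg/L; C(t) = C_ss + (C₀ − C_ss) e^(−a t).
C(58.5) = 1.2467 + (-1.2467)·e^(−0.025779·58.5) = 1.2467 + (-1.2467)·0.22133 = 0.97077 mg/L.

0.971 mg/L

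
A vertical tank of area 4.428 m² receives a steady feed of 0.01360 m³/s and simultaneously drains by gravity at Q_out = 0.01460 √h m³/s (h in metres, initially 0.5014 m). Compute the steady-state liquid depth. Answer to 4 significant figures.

A dh/dt = Q_in − 0.01460 √h. Steady state requires inflow = outflow:
Q_in = 0.01460 √h_ss ⇒ √h_ss = 0.01360/0.01460 = 0.931507.
h_ss = 0.931507² = 0.867705 m. (Since h₀ = 0.5014 m < h_ss, the level will rise toward this value.)

0.8677 m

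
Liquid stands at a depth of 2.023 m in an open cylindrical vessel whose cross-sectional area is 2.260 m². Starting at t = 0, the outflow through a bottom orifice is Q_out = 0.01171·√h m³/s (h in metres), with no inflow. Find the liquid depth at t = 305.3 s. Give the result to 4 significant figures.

With no inflow, A dh/dt = −0.01171 √h.
∫ h^(−1/2) dh = −(0.01171/A) ∫ dt, giving 2√h = 2√h₀ − (0.01171/A) t.
√h = √2.023 − 0.01171·305.3/(2·2.260) = 1.42232 − 0.790943 = 0.631379.
h = 0.631379² = 0.398639 m.

0.3986 m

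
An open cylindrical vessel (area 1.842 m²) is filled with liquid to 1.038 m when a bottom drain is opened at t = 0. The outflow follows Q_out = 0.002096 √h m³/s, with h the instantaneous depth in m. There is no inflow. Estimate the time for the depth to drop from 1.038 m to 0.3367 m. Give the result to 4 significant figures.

A dh/dt = −Q_out = −0.002096 √h.
∫ h^(−1/2) dh = −(0.002096/A) ∫ dt, giving 2√h = 2√h₀ − (0.002096/A) t.
t = 2A(√h₀ − √h)/0.002096 = 2·1.842·(√1.038 − √0.3367)/0.002096
  = 3.68400 × (1.01882 − 0.580259) / 0.002096 = 770.835 s.

770.8 s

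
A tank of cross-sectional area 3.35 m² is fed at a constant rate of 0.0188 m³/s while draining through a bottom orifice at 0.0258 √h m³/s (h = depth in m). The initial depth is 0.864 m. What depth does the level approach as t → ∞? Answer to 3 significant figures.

0.531 m

Mass balance (ρ constant): A dh/dt = Q_in − 0.0258 √h. At steady state dh/dt = 0:
Q_in = 0.0258 √h_ss ⇒ √h_ss = 0.0188/0.0258 = 0.72868.
h_ss = 0.72868² = 0.53098 m. (Since h₀ = 0.864 m > h_ss, the level will fall toward this value.)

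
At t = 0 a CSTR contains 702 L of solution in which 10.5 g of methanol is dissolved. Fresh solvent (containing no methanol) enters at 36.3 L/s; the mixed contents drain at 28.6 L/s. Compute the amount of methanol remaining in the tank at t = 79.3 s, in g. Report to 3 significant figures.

Let m(t) be the amount of methanol. Volume: V(t) = V₀ + (Q_in − Q_out) t = 702 + 7.7000 t; V(79.3) = 1312.6 L.
Species balance (pure solvent in): dm/dt = −Q_out · m/V(t).
dm/m = −Q_out dt/(V₀ + 7.7000 t); integrating gives ln(m/m₀) = −(Q_out/(Q_in−Q_out)) ln(V/V₀).
m = m₀ (V₀/V)^(Q_out/(Q_in−Q_out)) = 10.5 × (702/1312.6)^(3.7143) = 1.0272 g.

1.03 g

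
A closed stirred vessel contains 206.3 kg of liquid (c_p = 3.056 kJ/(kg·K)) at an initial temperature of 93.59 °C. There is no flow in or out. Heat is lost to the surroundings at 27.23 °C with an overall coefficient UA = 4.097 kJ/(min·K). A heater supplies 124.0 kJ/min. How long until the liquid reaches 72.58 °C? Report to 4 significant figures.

M c_p dT/dt = −UA(T − T_amb) + Q̇.
τ = M c_p/UA = 153.882 min; T_ss = T_amb + Q̇/UA = 27.23 + 124.0/4.097 = 57.4960 °C.
T(t) = T_ss + (T₀ − T_ss)e^(−t/τ); set T = 72.58:
t = −τ ln[(T − T_ss)/(T₀ − T_ss)] = −153.882 · ln(0.417908) = 134.261 min.

134.3 min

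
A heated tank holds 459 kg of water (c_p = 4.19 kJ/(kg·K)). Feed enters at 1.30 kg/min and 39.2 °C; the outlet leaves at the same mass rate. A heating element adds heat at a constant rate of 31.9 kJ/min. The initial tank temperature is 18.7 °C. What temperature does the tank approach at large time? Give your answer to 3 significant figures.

Unsteady energy balance on the tank contents: M c_p dT/dt = ṁ c_p (T_in − T) + 31.9.
At steady state dT/dt = 0 ⇒ T_ss = T_in + Q̇/(ṁ c_p) = 39.2 + 31.9/(1.30·4.19) = 45.056 °C.

45.1 °C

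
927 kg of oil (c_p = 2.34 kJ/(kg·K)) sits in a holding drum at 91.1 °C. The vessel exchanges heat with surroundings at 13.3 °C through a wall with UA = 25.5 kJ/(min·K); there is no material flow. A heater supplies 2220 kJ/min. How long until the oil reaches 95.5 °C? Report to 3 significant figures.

Unsteady energy balance on the tank contents: M c_p dT/dt = −UA(T − T_amb) + Q̇.
τ = M c_p/UA = 85.066 min; T_ss = T_amb + Q̇/UA = 13.3 + 2220/25.5 = 100.36 °C.
T(t) = T_ss + (T₀ − T_ss)e^(−t/τ); set T = 95.5:
t = −τ ln[(T − T_ss)/(T₀ − T_ss)] = −85.066 · ln(0.52478) = 54.849 min.

54.8 min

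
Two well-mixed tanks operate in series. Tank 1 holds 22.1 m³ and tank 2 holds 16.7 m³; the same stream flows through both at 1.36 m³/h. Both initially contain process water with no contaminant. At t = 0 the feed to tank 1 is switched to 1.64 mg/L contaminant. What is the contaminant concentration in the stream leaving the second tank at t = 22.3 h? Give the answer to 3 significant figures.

0.763 mg/L

Each tank obeys Vᵢ dCᵢ/dt = Q(Cᵢ₋₁ − Cᵢ), so τᵢ = Vᵢ/Q.
τ₁ = 22.1/1.36 = 16.250 h; τ₂ = 16.7/1.36 = 12.279 h.
Tank 1: C₁ = C_in(1 − e^(−t/τ₁)). Tank 2 (τ₁ ≠ τ₂): C₂ = C_in[1 − (τ₁ e^(−t/τ₁) − τ₂ e^(−t/τ₂))/(τ₁ − τ₂)].
At t = 22.3: e^(−t/τ₁) = 0.25352, e^(−t/τ₂) = 0.16267.
C₂ = 1.64·[1 − (16.250·0.25352 − 12.279·0.16267)/(3.9706)] = 1.64·0.46550 = 0.76343 mg/L.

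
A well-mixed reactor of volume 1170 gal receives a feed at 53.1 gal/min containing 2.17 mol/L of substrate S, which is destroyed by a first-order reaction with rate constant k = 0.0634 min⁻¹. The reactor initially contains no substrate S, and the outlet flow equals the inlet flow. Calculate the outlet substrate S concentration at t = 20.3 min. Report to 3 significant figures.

V dC/dt = Q(C_in − C) − k V C.
dC/dt = (Q/V) C_in − (Q/V + k) C; effective rate a = Q/V + k = 0.045385 + 0.0634 = 0.10878 min⁻¹.
C_ss = Q C_in/(Q + kV) = 0.90532 mol/L; C(t) = C_ss + (C₀ − C_ss) e^(−a t).
C(20.3) = 0.90532 + (-0.90532)·e^(−0.10878·20.3) = 0.90532 + (-0.90532)·0.10988 = 0.80584 mol/L.

0.806 mol/L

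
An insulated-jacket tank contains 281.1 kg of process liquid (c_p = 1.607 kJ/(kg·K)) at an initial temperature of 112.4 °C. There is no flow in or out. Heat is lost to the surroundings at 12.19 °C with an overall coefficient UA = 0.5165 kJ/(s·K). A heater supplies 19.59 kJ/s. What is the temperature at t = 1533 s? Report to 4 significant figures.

M c_p dT/dt = −UA(T − T_amb) + Q̇.
dT/dt = (T_ss − T)/τ with T_ss = T_amb + Q̇/UA = 12.19 + 19.59/0.5165 = 50.1184 °C, τ = M c_p/UA = 281.1·1.607/0.5165 = 874.594 s.
This is linear first-order; T(t) = T_ss + (T₀ − T_ss) e^(−t/τ).
T(1533) = 50.1184 + (62.2816)·0.173286 = 60.9109 °C.

60.91 °C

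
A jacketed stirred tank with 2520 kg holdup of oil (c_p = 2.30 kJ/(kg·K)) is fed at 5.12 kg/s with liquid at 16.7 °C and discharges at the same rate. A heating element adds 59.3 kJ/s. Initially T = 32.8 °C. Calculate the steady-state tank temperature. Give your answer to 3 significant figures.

21.7 °C

M c_p dT/dt = ṁ c_p (T_in − T) + Q̇.
At steady state dT/dt = 0 ⇒ T_ss = T_in + Q̇/(ṁ c_p) = 16.7 + 59.3/(5.12·2.30) = 21.736 °C.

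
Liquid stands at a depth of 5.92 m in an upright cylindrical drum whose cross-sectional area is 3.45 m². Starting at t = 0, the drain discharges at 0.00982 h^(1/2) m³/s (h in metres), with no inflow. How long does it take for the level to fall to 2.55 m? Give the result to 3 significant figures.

With no inflow, A dh/dt = −0.00982 √h.
∫ h^(−1/2) dh = −(0.00982/A) ∫ dt, giving 2√h = 2√h₀ − (0.00982/A) t.
t = 2A(√h₀ − √h)/0.00982 = 2·3.45·(√5.92 − √2.55)/0.00982
  = 6.9000 × (2.4331 − 1.5969) / 0.00982 = 587.58 s.

588 s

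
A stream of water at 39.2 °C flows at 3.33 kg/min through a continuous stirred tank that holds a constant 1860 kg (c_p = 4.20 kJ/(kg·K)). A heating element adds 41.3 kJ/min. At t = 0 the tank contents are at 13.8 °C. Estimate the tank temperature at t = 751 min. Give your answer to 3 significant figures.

34.8 °C

M c_p dT/dt = ṁ c_p (T_in − T) + Q̇.
τ = M/ṁ = 558.56 min; T_ss = T_in + Q̇/(ṁ c_p) = 39.2 + 41.3/(3.33·4.20) = 42.153 °C.
T approaches T_ss exponentially: T(t) = T_ss + (T₀ − T_ss) e^(−t/τ).
T(751) = 42.153 + (-28.353)·e^(−751/558.56) = 42.153 + (-28.353)·0.26066 = 34.762 °C.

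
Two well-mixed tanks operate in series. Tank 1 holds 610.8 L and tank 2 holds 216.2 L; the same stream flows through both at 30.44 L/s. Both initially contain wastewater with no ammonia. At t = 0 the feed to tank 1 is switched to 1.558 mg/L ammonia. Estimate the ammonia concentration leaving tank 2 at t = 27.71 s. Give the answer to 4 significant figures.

Each tank obeys Vᵢ dCᵢ/dt = Q(Cᵢ₋₁ − Cᵢ), so τᵢ = Vᵢ/Q.
τ₁ = 610.8/30.44 = 20.0657 s; τ₂ = 216.2/30.44 = 7.10250 s.
Solving the cascade with C₁(0)=C₂(0)=0 gives C₂(t) = C_in[1 − (τ₁ e^(−t/τ₁) − τ₂ e^(−t/τ₂))/(τ₁ − τ₂)].
At t = 27.71: e^(−t/τ₁) = 0.251336, e^(−t/τ₂) = 0.0202127.
C₂ = 1.558·[1 − (20.0657·0.251336 − 7.10250·0.0202127)/(12.9632)] = 1.558·0.622032 = 0.969126 mg/L.

0.9691 mg/L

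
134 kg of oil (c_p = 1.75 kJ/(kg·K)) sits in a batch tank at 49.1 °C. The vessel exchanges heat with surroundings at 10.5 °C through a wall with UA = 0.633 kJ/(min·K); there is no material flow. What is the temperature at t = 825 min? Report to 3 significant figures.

Lumped-capacitance energy balance: M c_p dT/dt = UA(T_amb − T).
dT/dt = (T_ss − T)/τ with T_ss = T_amb = 10.500 °C, τ = M c_p/UA = 134·1.75/0.633 = 370.46 min.
Integrating: T(t) = T_ss + (T₀ − T_ss) e^(−t/τ).
T(825) = 10.500 + (38.600)·0.10785 = 14.663 °C.

14.7 °C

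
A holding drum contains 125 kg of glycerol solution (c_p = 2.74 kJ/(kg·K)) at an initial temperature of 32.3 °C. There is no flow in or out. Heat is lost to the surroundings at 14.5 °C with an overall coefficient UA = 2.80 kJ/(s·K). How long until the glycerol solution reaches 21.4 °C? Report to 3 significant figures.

116 s

First-law balance (no shaft work): M c_p dT/dt = −UA(T − T_amb).
τ = M c_p/UA = 122.32 s; T_ss = T_amb = 14.500 °C.
T(t) = T_ss + (T₀ − T_ss)e^(−t/τ); set T = 21.4:
t = −τ ln[(T − T_ss)/(T₀ − T_ss)] = −122.32 · ln(0.38764) = 115.92 s.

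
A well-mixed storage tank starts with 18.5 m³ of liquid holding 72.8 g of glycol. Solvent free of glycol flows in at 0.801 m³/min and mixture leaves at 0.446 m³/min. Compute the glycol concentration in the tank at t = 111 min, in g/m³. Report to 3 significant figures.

0.300 g/m³

Let m(t) be the amount of glycol. Volume: V(t) = V₀ + (Q_in − Q_out) t = 18.5 + 0.35500 t; V(111) = 57.905 m³.
Species balance (pure solvent in): dm/dt = −Q_out · m/V(t).
dm/m = −Q_out dt/(V₀ + 0.35500 t); integrating gives ln(m/m₀) = −(Q_out/(Q_in−Q_out)) ln(V/V₀).
m = m₀ (V₀/V)^(Q_out/(Q_in−Q_out)) = 72.8 × (18.5/57.905)^(1.2563) = 17.360 g.
C = m/V = 17.360/57.905 = 0.29981 g/m³.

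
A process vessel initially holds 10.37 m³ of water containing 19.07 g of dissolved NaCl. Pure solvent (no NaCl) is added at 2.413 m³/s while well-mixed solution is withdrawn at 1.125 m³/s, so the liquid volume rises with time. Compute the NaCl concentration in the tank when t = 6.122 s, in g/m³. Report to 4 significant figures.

0.6374 g/m³

Total volume: dV/dt = Q_in − Q_out = 1.28800 m³/s, so V(t) = 10.37 + 1.28800 t and V(6.122) = 18.2551 m³.
Solute balance: dm/dt = 0 − Q_out C = −Q_out m/V(t).
dm/m = −Q_out dt/(V₀ + 1.28800 t); integrating gives ln(m/m₀) = −(Q_out/(Q_in−Q_out)) ln(V/V₀).
m = m₀ (V₀/V)^(Q_out/(Q_in−Q_out)) = 19.07 × (10.37/18.2551)^(0.873447) = 11.6366 g.
C = m/V = 11.6366/18.2551 = 0.637443 g/m³.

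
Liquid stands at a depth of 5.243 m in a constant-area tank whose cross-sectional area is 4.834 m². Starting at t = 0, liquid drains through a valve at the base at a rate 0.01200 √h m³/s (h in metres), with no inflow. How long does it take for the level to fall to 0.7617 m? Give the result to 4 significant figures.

Volume balance on the tank: A dh/dt = −0.01200 √h.
∫ h^(−1/2) dh = −(0.01200/A) ∫ dt, giving 2√h = 2√h₀ − (0.01200/A) t.
t = 2A(√h₀ − √h)/0.01200 = 2·4.834·(√5.243 − √0.7617)/0.01200
  = 9.66800 × (2.28976 − 0.872754) / 0.01200 = 1141.63 s.

1142 s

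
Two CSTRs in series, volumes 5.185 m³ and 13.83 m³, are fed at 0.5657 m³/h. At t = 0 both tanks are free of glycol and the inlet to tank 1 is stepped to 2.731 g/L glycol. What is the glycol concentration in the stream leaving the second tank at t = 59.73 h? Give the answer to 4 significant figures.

2.354 g/L

Time constants: τᵢ = Vᵢ/Q for each well-mixed tank.
τ₁ = 5.185/0.5657 = 9.16564 h; τ₂ = 13.83/0.5657 = 24.4476 h.
Solving the cascade with C₁(0)=C₂(0)=0 gives C₂(t) = C_in[1 − (τ₁ e^(−t/τ₁) − τ₂ e^(−t/τ₂))/(τ₁ − τ₂)].
At t = 59.73: e^(−t/τ₁) = 0.00147849, e^(−t/τ₂) = 0.0868836.
C₂ = 2.731·[1 − (9.16564·0.00147849 − 24.4476·0.0868836)/(-15.2820)] = 2.731·0.861893 = 2.35383 g/L.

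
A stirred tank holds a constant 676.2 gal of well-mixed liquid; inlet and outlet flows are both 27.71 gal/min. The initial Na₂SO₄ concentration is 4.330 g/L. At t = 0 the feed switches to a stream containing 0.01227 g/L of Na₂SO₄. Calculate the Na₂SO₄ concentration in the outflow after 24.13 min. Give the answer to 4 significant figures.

1.619 g/L

Species balance on the tank: V dC/dt = Q(C_in − C).
So dC/dt = (C_in − C)/τ with τ = V/Q = 676.2/27.71 = 24.4027 min.
C approaches C_in exponentially: C(t) = C_in + (C₀ − C_in) e^(−t/τ).
C(24.13) = 0.01227 + (4.330 − 0.01227)·e^(−24.13/24.4027) = 0.01227 + (4.31773)·0.372014 = 1.61853 g/L.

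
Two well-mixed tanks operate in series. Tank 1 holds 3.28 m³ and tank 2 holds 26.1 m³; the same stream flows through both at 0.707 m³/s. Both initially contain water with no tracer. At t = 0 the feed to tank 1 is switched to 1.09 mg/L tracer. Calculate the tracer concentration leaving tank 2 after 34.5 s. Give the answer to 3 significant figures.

Species balance on tank i: dCᵢ/dt = (Cᵢ₋₁ − Cᵢ)/τᵢ with τᵢ = Vᵢ/Q.
τ₁ = 3.28/0.707 = 4.6393 s; τ₂ = 26.1/0.707 = 36.917 s.
Tank 1: C₁ = C_in(1 − e^(−t/τ₁)). Tank 2 (τ₁ ≠ τ₂): C₂ = C_in[1 − (τ₁ e^(−t/τ₁) − τ₂ e^(−t/τ₂))/(τ₁ − τ₂)].
At t = 34.5: e^(−t/τ₁) = 0.00058938, e^(−t/τ₂) = 0.39277.
C₂ = 1.09·[1 − (4.6393·0.00058938 − 36.917·0.39277)/(-32.277)] = 1.09·0.55086 = 0.60044 mg/L.

0.600 mg/L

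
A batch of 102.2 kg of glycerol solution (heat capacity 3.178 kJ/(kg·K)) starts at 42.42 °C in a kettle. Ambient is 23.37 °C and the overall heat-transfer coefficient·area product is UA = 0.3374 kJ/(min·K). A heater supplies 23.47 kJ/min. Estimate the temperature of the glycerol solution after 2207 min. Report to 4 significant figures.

87.83 °C

Lumped-capacitance energy balance: M c_p dT/dt = UA(T_amb − T) + Q̇.
dT/dt = (T_ss − T)/τ with T_ss = T_amb + Q̇/UA = 23.37 + 23.47/0.3374 = 92.9314 °C, τ = M c_p/UA = 102.2·3.178/0.3374 = 962.631 min.
This is linear first-order; T(t) = T_ss + (T₀ − T_ss) e^(−t/τ).
T(2207) = 92.9314 + (-50.5114)·0.100996 = 87.8299 °C.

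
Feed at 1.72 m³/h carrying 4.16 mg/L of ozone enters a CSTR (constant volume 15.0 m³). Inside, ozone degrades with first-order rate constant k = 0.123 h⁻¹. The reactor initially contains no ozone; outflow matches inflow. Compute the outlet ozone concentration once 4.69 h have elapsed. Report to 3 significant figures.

Species balance: V dC/dt = Q C_in − Q C − k V C.
dC/dt = (Q/V) C_in − (Q/V + k) C; effective rate a = Q/V + k = 0.11467 + 0.123 = 0.23767 h⁻¹.
C_ss = Q C_in/(Q + kV) = 2.0071 mg/L; C(t) = C_ss + (C₀ − C_ss) e^(−a t).
C(4.69) = 2.0071 + (-2.0071)·e^(−0.23767·4.69) = 2.0071 + (-2.0071)·0.32803 = 1.3487 mg/L.

1.35 mg/L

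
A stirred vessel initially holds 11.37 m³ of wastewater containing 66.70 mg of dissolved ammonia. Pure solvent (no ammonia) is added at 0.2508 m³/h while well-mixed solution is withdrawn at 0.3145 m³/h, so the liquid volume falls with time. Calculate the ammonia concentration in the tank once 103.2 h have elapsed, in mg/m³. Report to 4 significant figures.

0.1961 mg/m³

Let m(t) be the amount of ammonia. Volume: V(t) = V₀ + (Q_in − Q_out) t = 11.37 − 0.0637000 t; V(103.2) = 4.79616 m³.
No ammonia enters, so dm/dt = −Q_out · (m/V).
dm/m = −Q_out dt/(V₀ − 0.0637000 t); integrating gives ln(m/m₀) = −(Q_out/(Q_in−Q_out)) ln(V/V₀).
m = m₀ (V₀/V)^(Q_out/(Q_in−Q_out)) = 66.70 × (11.37/4.79616)^(-4.93721) = 0.940441 mg.
C = m/V = 0.940441/4.79616 = 0.196082 mg/m³.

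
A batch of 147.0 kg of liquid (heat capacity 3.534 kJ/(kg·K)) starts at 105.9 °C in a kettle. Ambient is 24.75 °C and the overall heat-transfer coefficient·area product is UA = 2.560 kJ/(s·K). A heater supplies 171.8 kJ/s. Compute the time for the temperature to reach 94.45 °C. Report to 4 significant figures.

343.0 s

M c_p dT/dt = −UA(T − T_amb) + Q̇.
τ = M c_p/UA = 202.929 s; T_ss = T_amb + Q̇/UA = 24.75 + 171.8/2.560 = 91.8594 °C.
T(t) = T_ss + (T₀ − T_ss)e^(−t/τ); set T = 94.45:
t = −τ ln[(T − T_ss)/(T₀ − T_ss)] = −202.929 · ln(0.184509) = 342.961 s.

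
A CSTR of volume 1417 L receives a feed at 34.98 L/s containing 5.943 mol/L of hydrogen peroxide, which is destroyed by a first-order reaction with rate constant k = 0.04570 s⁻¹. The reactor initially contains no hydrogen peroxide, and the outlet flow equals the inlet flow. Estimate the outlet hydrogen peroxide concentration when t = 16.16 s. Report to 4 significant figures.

1.416 mol/L

Accumulation = in − out − consumed: V dC/dt = Q C_in − Q C − k V C.
This is linear with rate a = Q/V + k = 0.0703860 s⁻¹.
C_ss = Q C_in/(Q + kV) = 2.08435 mol/L; C(t) = C_ss + (C₀ − C_ss) e^(−a t).
C(16.16) = 2.08435 + (-2.08435)·e^(−0.0703860·16.16) = 2.08435 + (-2.08435)·0.320640 = 1.41602 mol/L.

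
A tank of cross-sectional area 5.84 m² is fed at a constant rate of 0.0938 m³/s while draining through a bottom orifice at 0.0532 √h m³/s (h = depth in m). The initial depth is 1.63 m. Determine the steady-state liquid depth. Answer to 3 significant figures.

A dh/dt = Q_in − 0.0532 √h. Steady state requires inflow = outflow:
Q_in = 0.0532 √h_ss ⇒ √h_ss = 0.0938/0.0532 = 1.7632.
h_ss = 1.7632² = 3.1087 m. (Since h₀ = 1.63 m < h_ss, the level will rise toward this value.)

3.11 m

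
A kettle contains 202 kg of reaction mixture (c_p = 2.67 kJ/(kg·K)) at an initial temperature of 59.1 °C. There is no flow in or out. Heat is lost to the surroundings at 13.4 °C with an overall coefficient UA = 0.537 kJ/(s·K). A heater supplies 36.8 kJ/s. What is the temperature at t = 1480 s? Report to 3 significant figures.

Lumped-capacitance energy balance: M c_p dT/dt = UA(T_amb − T) + Q̇.
dT/dt = (T_ss − T)/τ with T_ss = T_amb + Q̇/UA = 13.4 + 36.8/0.537 = 81.929 °C, τ = M c_p/UA = 202·2.67/0.537 = 1004.4 s.
Integrating: T(t) = T_ss + (T₀ − T_ss) e^(−t/τ).
T(1480) = 81.929 + (-22.829)·0.22910 = 76.699 °C.

76.7 °C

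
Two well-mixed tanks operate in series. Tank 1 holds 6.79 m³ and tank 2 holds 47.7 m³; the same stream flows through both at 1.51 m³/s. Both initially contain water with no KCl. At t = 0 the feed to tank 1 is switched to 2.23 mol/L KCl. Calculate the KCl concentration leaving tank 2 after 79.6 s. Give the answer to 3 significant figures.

Species balance on tank i: dCᵢ/dt = (Cᵢ₋₁ − Cᵢ)/τᵢ with τᵢ = Vᵢ/Q.
τ₁ = 6.79/1.51 = 4.4967 s; τ₂ = 47.7/1.51 = 31.589 s.
Solving the cascade with C₁(0)=C₂(0)=0 gives C₂(t) = C_in[1 − (τ₁ e^(−t/τ₁) − τ₂ e^(−t/τ₂))/(τ₁ − τ₂)].
At t = 79.6: e^(−t/τ₁) = 2.0519e-08, e^(−t/τ₂) = 0.080473.
C₂ = 2.23·[1 − (4.4967·2.0519e-08 − 31.589·0.080473)/(-27.093)] = 2.23·0.90617 = 2.0208 mol/L.

2.02 mol/L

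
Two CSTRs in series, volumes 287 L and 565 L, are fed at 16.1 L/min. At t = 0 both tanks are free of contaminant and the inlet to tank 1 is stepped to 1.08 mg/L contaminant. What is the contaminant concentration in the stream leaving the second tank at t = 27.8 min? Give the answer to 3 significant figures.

Species balance on tank i: dCᵢ/dt = (Cᵢ₋₁ − Cᵢ)/τᵢ with τᵢ = Vᵢ/Q.
τ₁ = 287/16.1 = 17.826 min; τ₂ = 565/16.1 = 35.093 min.
Tank 1: C₁ = C_in(1 − e^(−t/τ₁)). Tank 2 (τ₁ ≠ τ₂): C₂ = C_in[1 − (τ₁ e^(−t/τ₁) − τ₂ e^(−t/τ₂))/(τ₁ − τ₂)].
At t = 27.8: e^(−t/τ₁) = 0.21024, e^(−t/τ₂) = 0.45286.
C₂ = 1.08·[1 − (17.826·0.21024 − 35.093·0.45286)/(-17.267)] = 1.08·0.29667 = 0.32040 mg/L.

0.320 mg/L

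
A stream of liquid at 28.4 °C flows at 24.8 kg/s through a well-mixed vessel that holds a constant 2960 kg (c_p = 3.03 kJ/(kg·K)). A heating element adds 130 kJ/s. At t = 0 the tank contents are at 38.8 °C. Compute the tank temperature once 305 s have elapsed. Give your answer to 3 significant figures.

30.8 °C

M c_p dT/dt = ṁ c_p (T_in − T) + Q̇.
τ = M/ṁ = 119.35 s; T_ss = T_in + Q̇/(ṁ c_p) = 28.4 + 130/(24.8·3.03) = 30.130 °C.
Solution: T(t) = T_ss + (T₀ − T_ss) e^(−t/τ).
T(305) = 30.130 + (8.6700)·e^(−305/119.35) = 30.130 + (8.6700)·0.077661 = 30.803 °C.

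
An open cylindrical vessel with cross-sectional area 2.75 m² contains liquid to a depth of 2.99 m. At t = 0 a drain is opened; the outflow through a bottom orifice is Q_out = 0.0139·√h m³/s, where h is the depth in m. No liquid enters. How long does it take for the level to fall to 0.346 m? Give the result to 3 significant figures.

451 s

A dh/dt = −Q_out = −0.0139 √h.
∫ h^(−1/2) dh = −(0.0139/A) ∫ dt, giving 2√h = 2√h₀ − (0.0139/A) t.
t = 2A(√h₀ − √h)/0.0139 = 2·2.75·(√2.99 − √0.346)/0.0139
  = 5.5000 × (1.7292 − 0.58822) / 0.0139 = 451.45 s.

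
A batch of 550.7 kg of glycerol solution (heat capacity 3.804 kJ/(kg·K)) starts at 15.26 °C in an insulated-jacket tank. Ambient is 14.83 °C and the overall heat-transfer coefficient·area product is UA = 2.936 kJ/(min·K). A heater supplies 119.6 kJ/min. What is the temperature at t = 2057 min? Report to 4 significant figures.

Lumped-capacitance energy balance: M c_p dT/dt = UA(T_amb − T) + Q̇.
dT/dt = (T_ss − T)/τ with T_ss = T_amb + Q̇/UA = 14.83 + 119.6/2.936 = 55.5657 °C, τ = M c_p/UA = 550.7·3.804/2.936 = 713.509 min.
T approaches T_ss exponentially: T(t) = T_ss + (T₀ − T_ss) e^(−t/τ).
T(2057) = 55.5657 + (-40.3057)·0.0559703 = 53.3098 °C.

53.31 °C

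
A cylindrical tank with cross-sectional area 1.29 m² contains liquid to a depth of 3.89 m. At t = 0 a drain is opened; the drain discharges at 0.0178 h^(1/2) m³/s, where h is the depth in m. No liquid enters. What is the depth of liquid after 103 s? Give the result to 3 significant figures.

With no inflow, A dh/dt = −0.0178 √h.
This is separable: 2 d(√h)/dt = −0.0178/A, so √h = √h₀ − (0.0178/(2A)) t.
√h = √3.89 − 0.0178·103/(2·1.29) = 1.9723 − 0.71062 = 1.2617.
h = 1.2617² = 1.5919 m.

1.59 m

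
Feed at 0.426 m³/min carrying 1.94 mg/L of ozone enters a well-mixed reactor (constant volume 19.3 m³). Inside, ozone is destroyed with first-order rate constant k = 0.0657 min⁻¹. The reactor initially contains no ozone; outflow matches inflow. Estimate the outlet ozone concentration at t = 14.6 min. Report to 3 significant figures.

0.352 mg/L

V dC/dt = Q(C_in − C) − k V C.
dC/dt = (Q/V) C_in − (Q/V + k) C; effective rate a = Q/V + k = 0.022073 + 0.0657 = 0.087773 min⁻¹.
C_ss = Q C_in/(Q + kV) = 0.48786 mg/L; C(t) = C_ss + (C₀ − C_ss) e^(−a t).
C(14.6) = 0.48786 + (-0.48786)·e^(−0.087773·14.6) = 0.48786 + (-0.48786)·0.27763 = 0.35242 mg/L.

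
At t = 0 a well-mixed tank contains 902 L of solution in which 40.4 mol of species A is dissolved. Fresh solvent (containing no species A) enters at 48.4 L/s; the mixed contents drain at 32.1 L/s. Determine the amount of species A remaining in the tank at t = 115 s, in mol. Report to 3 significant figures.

4.41 mol

Let m(t) be the amount of species A. Volume: V(t) = V₀ + (Q_in − Q_out) t = 902 + 16.300 t; V(115) = 2776.5 L.
Species balance (pure solvent in): dm/dt = −Q_out · m/V(t).
Separate: dm/m = −Q_out dt/V(t) ⇒ ln(m/m₀) = −(Q_out/(Q_in−Q_out)) ln(V/V₀).
m = m₀ (V₀/V)^(Q_out/(Q_in−Q_out)) = 40.4 × (902/2776.5)^(1.9693) = 4.4134 mol.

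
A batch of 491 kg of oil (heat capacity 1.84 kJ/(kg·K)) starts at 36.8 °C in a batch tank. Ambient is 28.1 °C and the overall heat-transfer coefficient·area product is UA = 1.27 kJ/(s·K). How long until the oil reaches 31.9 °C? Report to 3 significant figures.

M c_p dT/dt = −UA(T − T_amb).
τ = M c_p/UA = 711.37 s; T_ss = T_amb = 28.100 °C.
T(t) = T_ss + (T₀ − T_ss)e^(−t/τ); set T = 31.9:
t = −τ ln[(T − T_ss)/(T₀ − T_ss)] = −711.37 · ln(0.43678) = 589.24 s.

589 s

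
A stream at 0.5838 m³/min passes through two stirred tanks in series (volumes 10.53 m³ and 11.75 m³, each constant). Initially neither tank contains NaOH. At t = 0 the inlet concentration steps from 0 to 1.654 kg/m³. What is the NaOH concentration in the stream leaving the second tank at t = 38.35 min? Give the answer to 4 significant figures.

Time constants: τᵢ = Vᵢ/Q for each well-mixed tank.
τ₁ = 10.53/0.5838 = 18.0370 min; τ₂ = 11.75/0.5838 = 20.1268 min.
Solving the cascade with C₁(0)=C₂(0)=0 gives C₂(t) = C_in[1 − (τ₁ e^(−t/τ₁) − τ₂ e^(−t/τ₂))/(τ₁ − τ₂)].
At t = 38.35: e^(−t/τ₁) = 0.119292, e^(−t/τ₂) = 0.148760.
C₂ = 1.654·[1 − (18.0370·0.119292 − 20.1268·0.148760)/(-2.08976)] = 1.654·0.596897 = 0.987268 kg/m³.

0.9873 kg/m³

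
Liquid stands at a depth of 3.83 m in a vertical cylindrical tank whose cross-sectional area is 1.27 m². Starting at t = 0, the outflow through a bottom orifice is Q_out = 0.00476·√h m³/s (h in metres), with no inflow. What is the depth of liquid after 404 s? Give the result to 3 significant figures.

A dh/dt = −Q_out = −0.00476 √h.
Separate and integrate: 2(√h − √h₀) = −(0.00476/A) t.
√h = √3.83 − 0.00476·404/(2·1.27) = 1.9570 − 0.75710 = 1.1999.
h = 1.1999² = 1.4398 m.

1.44 m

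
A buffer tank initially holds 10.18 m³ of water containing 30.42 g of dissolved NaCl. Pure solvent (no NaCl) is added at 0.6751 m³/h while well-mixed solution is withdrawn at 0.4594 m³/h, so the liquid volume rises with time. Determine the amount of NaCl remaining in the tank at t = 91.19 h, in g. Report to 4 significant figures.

Total volume: dV/dt = Q_in − Q_out = 0.215700 m³/h, so V(t) = 10.18 + 0.215700 t and V(91.19) = 29.8497 m³.
Species balance (pure solvent in): dm/dt = −Q_out · m/V(t).
Separate: dm/m = −Q_out dt/V(t) ⇒ ln(m/m₀) = −(Q_out/(Q_in−Q_out)) ln(V/V₀).
m = m₀ (V₀/V)^(Q_out/(Q_in−Q_out)) = 30.42 × (10.18/29.8497)^(2.12981) = 3.07701 g.

3.077 g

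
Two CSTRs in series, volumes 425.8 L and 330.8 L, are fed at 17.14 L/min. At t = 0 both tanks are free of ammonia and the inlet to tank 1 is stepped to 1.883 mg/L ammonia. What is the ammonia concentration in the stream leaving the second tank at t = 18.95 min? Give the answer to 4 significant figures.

Each tank obeys Vᵢ dCᵢ/dt = Q(Cᵢ₋₁ − Cᵢ), so τᵢ = Vᵢ/Q.
τ₁ = 425.8/17.14 = 24.8425 min; τ₂ = 330.8/17.14 = 19.2999 min.
Tank 1: C₁ = C_in(1 − e^(−t/τ₁)). Tank 2 (τ₁ ≠ τ₂): C₂ = C_in[1 − (τ₁ e^(−t/τ₁) − τ₂ e^(−t/τ₂))/(τ₁ − τ₂)].
At t = 18.95: e^(−t/τ₁) = 0.466356, e^(−t/τ₂) = 0.374609.
C₂ = 1.883·[1 − (24.8425·0.466356 − 19.2999·0.374609)/(5.54259)] = 1.883·0.214174 = 0.403290 mg/L.

0.4033 mg/L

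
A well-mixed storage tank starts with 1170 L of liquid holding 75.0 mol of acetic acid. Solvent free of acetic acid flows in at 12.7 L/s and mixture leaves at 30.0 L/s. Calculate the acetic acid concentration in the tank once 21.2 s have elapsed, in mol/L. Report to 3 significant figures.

Let m(t) be the amount of acetic acid. Volume: V(t) = V₀ + (Q_in − Q_out) t = 1170 − 17.300 t; V(21.2) = 803.24 L.
No acetic acid enters, so dm/dt = −Q_out · (m/V).
Separate: dm/m = −Q_out dt/V(t) ⇒ ln(m/m₀) = −(Q_out/(Q_in−Q_out)) ln(V/V₀).
m = m₀ (V₀/V)^(Q_out/(Q_in−Q_out)) = 75.0 × (1170/803.24)^(-1.7341) = 39.067 mol.
C = m/V = 39.067/803.24 = 0.048637 mol/L.

0.0486 mol/L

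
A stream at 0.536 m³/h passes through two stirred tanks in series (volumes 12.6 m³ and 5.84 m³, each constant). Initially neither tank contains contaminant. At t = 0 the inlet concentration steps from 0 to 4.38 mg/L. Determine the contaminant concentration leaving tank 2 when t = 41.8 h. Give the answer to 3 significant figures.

3.08 mg/L

Species balance on tank i: dCᵢ/dt = (Cᵢ₋₁ − Cᵢ)/τᵢ with τᵢ = Vᵢ/Q.
τ₁ = 12.6/0.536 = 23.507 h; τ₂ = 5.84/0.536 = 10.896 h.
Tank 1: C₁ = C_in(1 − e^(−t/τ₁)). Tank 2 (τ₁ ≠ τ₂): C₂ = C_in[1 − (τ₁ e^(−t/τ₁) − τ₂ e^(−t/τ₂))/(τ₁ − τ₂)].
At t = 41.8: e^(−t/τ₁) = 0.16895, e^(−t/τ₂) = 0.021570.
C₂ = 4.38·[1 − (23.507·0.16895 − 10.896·0.021570)/(12.612)] = 4.38·0.70373 = 3.0823 mg/L.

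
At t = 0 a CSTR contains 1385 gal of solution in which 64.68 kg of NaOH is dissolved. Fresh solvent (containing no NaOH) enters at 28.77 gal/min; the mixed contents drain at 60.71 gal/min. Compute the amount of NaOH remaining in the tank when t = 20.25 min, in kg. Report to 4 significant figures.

Total volume: dV/dt = Q_in − Q_out = -31.9400 gal/min, so V(t) = 1385 − 31.9400 t and V(20.25) = 738.215 gal.
Species balance (pure solvent in): dm/dt = −Q_out · m/V(t).
dm/m = −Q_out dt/(V₀ − 31.9400 t); integrating gives ln(m/m₀) = −(Q_out/(Q_in−Q_out)) ln(V/V₀).
m = m₀ (V₀/V)^(Q_out/(Q_in−Q_out)) = 64.68 × (1385/738.215)^(-1.90075) = 19.5595 kg.

19.56 kg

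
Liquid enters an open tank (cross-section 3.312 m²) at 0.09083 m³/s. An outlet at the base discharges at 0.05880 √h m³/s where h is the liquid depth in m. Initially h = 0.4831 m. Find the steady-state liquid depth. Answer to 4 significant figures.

Level balance: A dh/dt = 0.09083 − 0.05880 √h. Setting dh/dt = 0:
Q_in = 0.05880 √h_ss ⇒ √h_ss = 0.09083/0.05880 = 1.54473.
h_ss = 1.54473² = 2.38618 m. (Since h₀ = 0.4831 m < h_ss, the level will rise toward this value.)

2.386 m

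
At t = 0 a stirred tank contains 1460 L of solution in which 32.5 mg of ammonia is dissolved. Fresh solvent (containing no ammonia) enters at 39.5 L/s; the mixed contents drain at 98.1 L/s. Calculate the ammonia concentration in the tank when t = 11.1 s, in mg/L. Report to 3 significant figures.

0.0150 mg/L

Total volume: dV/dt = Q_in − Q_out = -58.600 L/s, so V(t) = 1460 − 58.600 t and V(11.1) = 809.54 L.
Solute balance: dm/dt = 0 − Q_out C = −Q_out m/V(t).
Separate: dm/m = −Q_out dt/V(t) ⇒ ln(m/m₀) = −(Q_out/(Q_in−Q_out)) ln(V/V₀).
m = m₀ (V₀/V)^(Q_out/(Q_in−Q_out)) = 32.5 × (1460/809.54)^(-1.6741) = 12.110 mg.
C = m/V = 12.110/809.54 = 0.014959 mg/L.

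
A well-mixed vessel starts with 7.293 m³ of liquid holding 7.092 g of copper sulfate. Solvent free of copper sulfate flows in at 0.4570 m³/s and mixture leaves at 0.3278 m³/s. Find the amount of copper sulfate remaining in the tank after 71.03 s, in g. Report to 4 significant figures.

0.8977 g

Total volume: dV/dt = Q_in − Q_out = 0.129200 m³/s, so V(t) = 7.293 + 0.129200 t and V(71.03) = 16.4701 m³.
Species balance (pure solvent in): dm/dt = −Q_out · m/V(t).
Separate: dm/m = −Q_out dt/V(t) ⇒ ln(m/m₀) = −(Q_out/(Q_in−Q_out)) ln(V/V₀).
m = m₀ (V₀/V)^(Q_out/(Q_in−Q_out)) = 7.092 × (7.293/16.4701)^(2.53715) = 0.897742 g.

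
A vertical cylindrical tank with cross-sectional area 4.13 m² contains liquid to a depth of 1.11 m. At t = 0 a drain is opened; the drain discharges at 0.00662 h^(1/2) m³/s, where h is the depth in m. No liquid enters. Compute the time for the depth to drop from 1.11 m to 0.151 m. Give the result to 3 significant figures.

830 s

A dh/dt = −Q_out = −0.00662 √h.
This is separable: 2 d(√h)/dt = −0.00662/A, so √h = √h₀ − (0.00662/(2A)) t.
t = 2A(√h₀ − √h)/0.00662 = 2·4.13·(√1.11 − √0.151)/0.00662
  = 8.2600 × (1.0536 − 0.38859) / 0.00662 = 829.72 s.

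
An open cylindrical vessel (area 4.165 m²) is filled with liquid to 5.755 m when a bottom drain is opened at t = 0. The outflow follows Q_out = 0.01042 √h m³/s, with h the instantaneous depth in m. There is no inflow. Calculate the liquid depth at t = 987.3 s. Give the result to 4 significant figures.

A dh/dt = −Q_out = −0.01042 √h.
Separate and integrate: 2(√h − √h₀) = −(0.01042/A) t.
√h = √5.755 − 0.01042·987.3/(2·4.165) = 2.39896 − 1.23501 = 1.16394.
h = 1.16394² = 1.35477 m.

1.355 m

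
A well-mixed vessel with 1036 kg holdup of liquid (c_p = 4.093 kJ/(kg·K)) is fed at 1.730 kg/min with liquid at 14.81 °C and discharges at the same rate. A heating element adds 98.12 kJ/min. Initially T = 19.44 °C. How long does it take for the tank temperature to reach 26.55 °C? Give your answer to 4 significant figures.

Energy balance: M c_p dT/dt = ṁ c_p (T_in − T) + 98.12.
τ = M/ṁ = 598.844 min; T_ss = T_in + Q̇/(ṁ c_p) = 28.6670 °C.
T(t) = T_ss + (T₀ − T_ss) e^(−t/τ). Set T = 26.55:
e^(−t/τ) = (26.55 − 28.6670)/(19.44 − 28.6670) = 0.229437
t = −598.844 · ln(0.229437) = 881.575 min.

881.6 min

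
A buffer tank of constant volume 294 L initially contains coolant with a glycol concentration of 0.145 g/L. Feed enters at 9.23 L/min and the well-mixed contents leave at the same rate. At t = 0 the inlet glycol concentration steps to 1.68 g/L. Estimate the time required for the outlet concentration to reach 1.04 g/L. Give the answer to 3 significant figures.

Species balance: V dC/dt = Q(C_in − C) ⇒ τ = V/Q = 31.853 min.
C(t) = C_in + (C₀ − C_in) e^(−t/τ). Set C = 1.04 and solve for t:
e^(−t/τ) = (C − C_in)/(C₀ − C_in) = (1.04 − 1.68)/(0.145 − 1.68) = 0.41694
t = −τ ln(…) = 31.853 × 0.87482 = 27.865 min.

27.9 min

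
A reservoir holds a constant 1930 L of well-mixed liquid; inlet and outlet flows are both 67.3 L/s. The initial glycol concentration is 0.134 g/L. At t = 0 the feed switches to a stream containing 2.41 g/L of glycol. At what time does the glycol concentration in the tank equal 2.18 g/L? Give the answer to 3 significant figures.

Accumulation = in − out for the solute gives V dC/dt = Q(C_in − C), so τ = V/Q = 28.678 s.
C(t) = C_in + (C₀ − C_in) e^(−t/τ). Set C = 2.18 and solve for t:
e^(−t/τ) = (C − C_in)/(C₀ − C_in) = (2.18 − 2.41)/(0.134 − 2.41) = 0.10105
t = −τ ln(…) = 28.678 × 2.2921 = 65.732 s.

65.7 s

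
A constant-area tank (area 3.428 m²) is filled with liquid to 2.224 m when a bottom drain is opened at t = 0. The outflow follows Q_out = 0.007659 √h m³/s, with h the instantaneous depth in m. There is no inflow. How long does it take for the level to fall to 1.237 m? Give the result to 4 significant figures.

339.4 s

With no inflow, A dh/dt = −0.007659 √h.
This is separable: 2 d(√h)/dt = −0.007659/A, so √h = √h₀ − (0.007659/(2A)) t.
t = 2A(√h₀ − √h)/0.007659 = 2·3.428·(√2.224 − √1.237)/0.007659
  = 6.85600 × (1.49131 − 1.11221) / 0.007659 = 339.356 s.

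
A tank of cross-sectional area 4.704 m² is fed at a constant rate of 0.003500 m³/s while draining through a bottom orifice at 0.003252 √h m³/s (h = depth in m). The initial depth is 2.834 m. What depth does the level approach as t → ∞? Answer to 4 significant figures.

1.158 m

A dh/dt = Q_in − 0.003252 √h. Steady state requires inflow = outflow:
Q_in = 0.003252 √h_ss ⇒ √h_ss = 0.003500/0.003252 = 1.07626.
h_ss = 1.07626² = 1.15834 m. (Since h₀ = 2.834 m > h_ss, the level will fall toward this value.)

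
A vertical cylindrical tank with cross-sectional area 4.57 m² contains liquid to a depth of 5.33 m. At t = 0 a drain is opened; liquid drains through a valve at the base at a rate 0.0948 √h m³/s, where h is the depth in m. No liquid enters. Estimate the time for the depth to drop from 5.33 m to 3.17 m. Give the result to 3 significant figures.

With no inflow, A dh/dt = −0.0948 √h.
∫ h^(−1/2) dh = −(0.0948/A) ∫ dt, giving 2√h = 2√h₀ − (0.0948/A) t.
t = 2A(√h₀ − √h)/0.0948 = 2·4.57·(√5.33 − √3.17)/0.0948
  = 9.1400 × (2.3087 − 1.7804) / 0.0948 = 50.928 s.

50.9 s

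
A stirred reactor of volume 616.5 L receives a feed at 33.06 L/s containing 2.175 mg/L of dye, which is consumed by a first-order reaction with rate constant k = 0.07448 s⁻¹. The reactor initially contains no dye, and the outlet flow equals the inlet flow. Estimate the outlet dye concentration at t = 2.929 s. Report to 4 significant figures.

0.2848 mg/L

Species balance: V dC/dt = Q C_in − Q C − k V C.
dC/dt = (Q/V) C_in − (Q/V + k) C; effective rate a = Q/V + k = 0.0536253 + 0.07448 = 0.128105 s⁻¹.
C_ss = Q C_in/(Q + kV) = 0.910462 mg/L; C(t) = C_ss + (C₀ − C_ss) e^(−a t).
C(2.929) = 0.910462 + (-0.910462)·e^(−0.128105·2.929) = 0.910462 + (-0.910462)·0.687138 = 0.284849 mg/L.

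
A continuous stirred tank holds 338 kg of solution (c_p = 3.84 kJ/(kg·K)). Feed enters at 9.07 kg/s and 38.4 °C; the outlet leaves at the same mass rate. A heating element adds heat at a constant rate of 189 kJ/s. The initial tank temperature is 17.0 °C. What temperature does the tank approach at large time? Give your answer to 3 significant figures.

M c_p dT/dt = ṁ c_p (T_in − T) + Q̇.
At steady state dT/dt = 0 ⇒ T_ss = T_in + Q̇/(ṁ c_p) = 38.4 + 189/(9.07·3.84) = 43.827 °C.

43.8 °C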